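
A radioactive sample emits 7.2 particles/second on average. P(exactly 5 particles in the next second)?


Poisson(λ=7.2): P(X=5) = e^(-λ)×λ^k/k!
= e^(-7.2) × 7.2^5 / 5!
≈ 0.0007465858084 × 19349.17632 / 120 ≈ 0.120382

P(X=5) ≈ 0.120382 ≈ 12.04%


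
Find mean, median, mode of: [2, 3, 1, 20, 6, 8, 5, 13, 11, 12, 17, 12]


Sorted: [1, 2, 3, 5, 6, 8, 11, 12, 12, 13, 17, 20]
Mean = 110/12 = 55/6
Median = 19/2
Freq: {2: 1, 3: 1, 1: 1, 20: 1, 6: 1, 8: 1, 5: 1, 13: 1, 11: 1, 12: 2, 17: 1}
Mode: [12]

Mean=55/6, Median=19/2, Mode=12


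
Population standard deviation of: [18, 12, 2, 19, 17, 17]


Mean = 85/6
  (18-85/6)²=529/36
  (12-85/6)²=169/36
  (2-85/6)²=5329/36
  (19-85/6)²=841/36
  (17-85/6)²=289/36
  (17-85/6)²=289/36
Σ(x-μ)² = 1241/6
σ² = (1241/6)/6 = 1241/36

σ = √(1241/36) ≈ 5.8713


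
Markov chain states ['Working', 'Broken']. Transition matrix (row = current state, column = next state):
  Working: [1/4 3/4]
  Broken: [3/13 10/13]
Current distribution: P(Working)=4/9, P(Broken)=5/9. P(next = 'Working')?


P(next=Working) = Σᵢ P(now=i)×P(i→Working)
= 4/9×1/4 + 5/9×3/13
= 1/9 + 5/39 = 28/117

P = 28/117 ≈ 0.2393


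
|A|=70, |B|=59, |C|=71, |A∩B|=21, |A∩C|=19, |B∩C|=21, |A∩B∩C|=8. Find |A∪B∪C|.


|A∪B∪C| = 70+59+71-21-19-21+8 = 147

|A∪B∪C| = 147


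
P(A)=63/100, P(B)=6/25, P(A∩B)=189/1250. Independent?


P(A)×P(B) = 189/1250
P(A∩B) = 189/1250
Equal ✓ → Independent

Yes, independent


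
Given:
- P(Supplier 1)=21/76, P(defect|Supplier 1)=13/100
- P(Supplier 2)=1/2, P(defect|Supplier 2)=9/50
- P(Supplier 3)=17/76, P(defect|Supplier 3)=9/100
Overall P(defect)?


P(B) = Σ P(B|Aᵢ)×P(Aᵢ)
  13/100×21/76 = 273/7600
  9/50×1/2 = 9/100
  9/100×17/76 = 153/7600
Sum = 111/760

P(defect) = 111/760 ≈ 14.61%


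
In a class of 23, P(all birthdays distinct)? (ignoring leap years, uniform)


P(all different) = Π(365-i)/365 for i=0..22
= (365/365)×(364/365)×...×(343/365)
= 0.492703

P ≈ 0.4927 ≈ 49.27%


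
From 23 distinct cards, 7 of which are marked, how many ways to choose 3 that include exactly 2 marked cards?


Choose 2 of the 7 marked cards and 1 of the other 16 cards:
C(7,2)×C(16,1) = 21×16 = 336

336


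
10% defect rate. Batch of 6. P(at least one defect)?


P(all good) = (9/10)^6 = 531441/1000000
P(≥1 defect) = 468559/1000000

P = 468559/1000000 ≈ 46.86%


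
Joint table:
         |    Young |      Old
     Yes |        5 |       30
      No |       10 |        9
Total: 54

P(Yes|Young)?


P(Yes|Young) = 5/(5+10) = 5/15 = 1/3

P = 1/3 ≈ 33.33%


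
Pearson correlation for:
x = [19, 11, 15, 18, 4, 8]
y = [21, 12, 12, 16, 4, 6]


n=6, Σx=75, Σy=71, Σxy=1063, Σx²=1111, Σy²=1037
r = (6×1063 - 75×71)/√((6×1111 - 75²)(6×1037 - 71²))
= 1053/√(1041×1181) = 1053/√1229421 ≈ 1053/1108.7926 ≈ 0.9497

r ≈ 0.9497


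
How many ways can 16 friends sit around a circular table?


Circular arrangements of 16 distinct objects: fix one position to break rotational symmetry.
(n-1)! = 15! = 1307674368000

1307674368000


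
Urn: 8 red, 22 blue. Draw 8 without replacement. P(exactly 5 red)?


Hypergeometric: C(8,5)×C(22,3)/C(30,8)
= 56×1540/5852925 = 17248/1170585

P(X=5) = 17248/1170585 ≈ 1.47%


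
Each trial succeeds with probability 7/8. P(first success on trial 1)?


Geometric: P(X=1) = (1-p)^(k-1)×p = (1/8)^0×7/8 = 7/8

P(X=1) = 7/8 ≈ 87.50%


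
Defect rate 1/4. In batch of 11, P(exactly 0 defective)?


Binomial: P(X=0) = C(11,0)×p^0×(1-p)^11
= 1 × 1 × 177147/4194304 = 177147/4194304

P(X=0) = 177147/4194304 ≈ 4.22%


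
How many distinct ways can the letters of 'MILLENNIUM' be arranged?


Letters: 10, freq: {'M': 2, 'I': 2, 'L': 2, 'E': 1, 'N': 2, 'U': 1}
10!/(2!×2!×2!×1!×2!×1!) = 3628800/16 = 226800

226800


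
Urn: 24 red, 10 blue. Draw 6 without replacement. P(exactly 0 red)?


Hypergeometric: C(24,0)×C(10,6)/C(34,6)
= 1×210/1344904 = 105/672452

P(X=0) = 105/672452 ≈ 0.02%


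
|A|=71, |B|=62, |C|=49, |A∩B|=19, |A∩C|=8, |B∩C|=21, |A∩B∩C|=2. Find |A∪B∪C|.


|A∪B∪C| = 71+62+49-19-8-21+2 = 136

|A∪B∪C| = 136


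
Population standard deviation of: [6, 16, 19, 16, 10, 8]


Mean = 75/6 = 25/2
  (6-25/2)²=169/4
  (16-25/2)²=49/4
  (19-25/2)²=169/4
  (16-25/2)²=49/4
  (10-25/2)²=25/4
  (8-25/2)²=81/4
Σ(x-μ)² = 271/2
σ² = (271/2)/6 = 271/12

σ = √(271/12) ≈ 4.7522


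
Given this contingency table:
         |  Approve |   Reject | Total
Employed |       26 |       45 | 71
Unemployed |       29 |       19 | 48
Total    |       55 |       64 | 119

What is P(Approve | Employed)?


P(Approve | Employed) = 26/(26+45) = 26/71

P(Approve|Employed) = 26/71 ≈ 36.62%


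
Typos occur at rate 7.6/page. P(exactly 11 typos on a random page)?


Poisson(λ=7.6): P(X=11) = e^(-λ)×λ^k/k!
= e^(-7.6) × 7.6^11 / 11!
≈ 0.0005004514334 × 4885955588.58 / 39916800 ≈ 0.061257

P(X=11) ≈ 0.061257 ≈ 6.13%


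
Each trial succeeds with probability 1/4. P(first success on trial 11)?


Geometric: P(X=11) = (1-p)^(k-1)×p = (3/4)^10×1/4 = 59049/4194304

P(X=11) = 59049/4194304 ≈ 1.41%


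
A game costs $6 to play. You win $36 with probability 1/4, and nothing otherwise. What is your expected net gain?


E[gain] = (36-6)×1/4 + (-6)×3/4
= 15/2 - 9/2 = 3

Expected net gain = $3 ≈ $3.00


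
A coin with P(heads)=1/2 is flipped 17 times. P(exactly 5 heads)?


Binomial: P(X=5) = C(17,5)×p^5×(1-p)^12
= 6188 × 1/32 × 1/4096 = 1547/32768

P(X=5) = 1547/32768 ≈ 4.72%


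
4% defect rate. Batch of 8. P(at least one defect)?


P(all good) = (24/25)^8 = 110075314176/152587890625
P(≥1 defect) = 42512576449/152587890625

P = 42512576449/152587890625 ≈ 27.86%


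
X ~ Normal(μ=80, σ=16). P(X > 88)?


z = (88-80)/16 = 0.5
P(X > 88) = 1 - P(Z ≤ 0.5) = 1 - 0.6915 = 0.3085

P(X > 88) ≈ 0.3085


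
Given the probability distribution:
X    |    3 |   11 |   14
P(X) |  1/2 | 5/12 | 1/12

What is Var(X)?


E[X] = 29/4
E[X²] = 285/4
Var(X) = E[X²] - (E[X])² = 285/4 - 841/16 = 299/16

Var(X) = 299/16 ≈ 18.6875


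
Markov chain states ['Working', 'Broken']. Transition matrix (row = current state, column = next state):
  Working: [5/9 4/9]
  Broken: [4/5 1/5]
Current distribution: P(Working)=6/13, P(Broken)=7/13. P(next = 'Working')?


P(next=Working) = Σᵢ P(now=i)×P(i→Working)
= 6/13×5/9 + 7/13×4/5
= 10/39 + 28/65 = 134/195

P = 134/195 ≈ 0.6872


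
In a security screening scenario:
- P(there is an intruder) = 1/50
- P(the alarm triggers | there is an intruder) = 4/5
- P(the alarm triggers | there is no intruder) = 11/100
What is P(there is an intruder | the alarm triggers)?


Using Bayes' theorem:
P(A|B) = P(B|A)·P(A) / P(B)

P(the alarm triggers) = 4/5 × 1/50 + 11/100 × 49/50
= 2/125 + 539/5000 = 619/5000

P(there is an intruder|the alarm triggers) = (2/125) / (619/5000) = 80/619

P(there is an intruder|the alarm triggers) = 80/619 ≈ 12.92%


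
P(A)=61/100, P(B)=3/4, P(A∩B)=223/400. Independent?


P(A)×P(B) = 183/400
P(A∩B) = 223/400
Not equal → NOT independent

No, not independent


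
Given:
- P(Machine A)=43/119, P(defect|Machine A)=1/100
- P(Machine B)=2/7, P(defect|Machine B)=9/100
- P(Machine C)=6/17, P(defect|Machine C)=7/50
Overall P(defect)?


P(B) = Σ P(B|Aᵢ)×P(Aᵢ)
  1/100×43/119 = 43/11900
  9/100×2/7 = 9/350
  7/50×6/17 = 21/425
Sum = 937/11900

P(defect) = 937/11900 ≈ 7.87%


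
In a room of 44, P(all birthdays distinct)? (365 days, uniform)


P(all different) = Π(365-i)/365 for i=0..43
= (365/365)×(364/365)×...×(322/365)
= 0.067115

P ≈ 0.0671 ≈ 6.71%


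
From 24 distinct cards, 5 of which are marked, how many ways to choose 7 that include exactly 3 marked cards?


Choose 3 of the 5 marked cards and 4 of the other 19 cards:
C(5,3)×C(19,4) = 10×3876 = 38760

38760


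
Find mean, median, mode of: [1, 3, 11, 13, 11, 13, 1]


Sorted: [1, 1, 3, 11, 11, 13, 13]
Mean = 53/7
Median = 11
Freq: {1: 2, 3: 1, 11: 2, 13: 2}
Mode: [1, 11, 13]

Mean=53/7, Median=11, Mode=[1, 11, 13]


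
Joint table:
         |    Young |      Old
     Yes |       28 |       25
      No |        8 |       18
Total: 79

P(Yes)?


P(Yes) = (28+25)/79 = 53/79

P(Yes) = 53/79 ≈ 67.09%


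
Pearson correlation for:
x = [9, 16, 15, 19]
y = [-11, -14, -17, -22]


n=4, Σx=59, Σy=-64, Σxy=-996, Σx²=923, Σy²=1090
r = (4×(-996) - 59×(-64))/√((4×923 - 59²)(4×1090 - (-64)²))
= -208/√(211×264) = -208/√55704 ≈ -208/236.0169 ≈ -0.8813

r ≈ -0.8813


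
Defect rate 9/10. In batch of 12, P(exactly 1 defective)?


Binomial: P(X=1) = C(12,1)×p^1×(1-p)^11
= 12 × 9/10 × 1/100000000000 = 27/250000000000

P(X=1) = 27/250000000000 ≈ 0.00%


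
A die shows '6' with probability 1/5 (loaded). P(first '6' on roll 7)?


Geometric: P(X=7) = (1-p)^(k-1)×p = (4/5)^6×1/5 = 4096/78125

P(X=7) = 4096/78125 ≈ 5.24%


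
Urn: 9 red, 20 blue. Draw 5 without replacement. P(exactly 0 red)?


Hypergeometric: C(9,0)×C(20,5)/C(29,5)
= 1×15504/118755 = 5168/39585

P(X=0) = 5168/39585 ≈ 13.06%


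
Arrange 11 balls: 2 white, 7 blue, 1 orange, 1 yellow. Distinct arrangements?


11!/(2!×7!×1!×1!) = 3960

3960


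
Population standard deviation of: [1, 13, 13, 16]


Mean = 43/4
  (1-43/4)²=1521/16
  (13-43/4)²=81/16
  (13-43/4)²=81/16
  (16-43/4)²=441/16
Σ(x-μ)² = 531/4
σ² = (531/4)/4 = 531/16

σ = √(531/16) ≈ 5.7609


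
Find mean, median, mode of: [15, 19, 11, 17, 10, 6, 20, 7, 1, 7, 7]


Sorted: [1, 6, 7, 7, 7, 10, 11, 15, 17, 19, 20]
Mean = 120/11
Median = 10
Freq: {15: 1, 19: 1, 11: 1, 17: 1, 10: 1, 6: 1, 20: 1, 7: 3, 1: 1}
Mode: [7]

Mean=120/11, Median=10, Mode=7


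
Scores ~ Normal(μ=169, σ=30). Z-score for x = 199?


z = (x - μ)/σ = (199 - 169)/30 = 1.0

z = 1.0


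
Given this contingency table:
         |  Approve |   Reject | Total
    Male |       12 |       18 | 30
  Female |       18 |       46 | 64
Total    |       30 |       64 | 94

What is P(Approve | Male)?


P(Approve | Male) = 12/(12+18) = 12/30 = 2/5

P(Approve|Male) = 2/5 ≈ 40.00%


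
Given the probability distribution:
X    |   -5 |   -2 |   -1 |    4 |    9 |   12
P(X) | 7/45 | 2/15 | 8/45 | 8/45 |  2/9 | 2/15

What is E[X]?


E[X] = Σ x·P(X=x)
= (-5)×(7/45) + (-2)×(2/15) + (-1)×(8/45) + (4)×(8/45) + (9)×(2/9) + (12)×(2/15)
= 139/45

E[X] = 139/45


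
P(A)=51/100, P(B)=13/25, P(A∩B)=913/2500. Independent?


P(A)×P(B) = 663/2500
P(A∩B) = 913/2500
Not equal → NOT independent

No, not independent


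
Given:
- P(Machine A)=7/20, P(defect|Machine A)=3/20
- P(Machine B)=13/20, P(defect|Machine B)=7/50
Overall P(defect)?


P(B) = Σ P(B|Aᵢ)×P(Aᵢ)
  3/20×7/20 = 21/400
  7/50×13/20 = 91/1000
Sum = 287/2000

P(defect) = 287/2000 ≈ 14.35%


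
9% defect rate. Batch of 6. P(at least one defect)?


P(all good) = (91/100)^6 = 567869252041/1000000000000
P(≥1 defect) = 432130747959/1000000000000

P = 432130747959/1000000000000 ≈ 43.21%


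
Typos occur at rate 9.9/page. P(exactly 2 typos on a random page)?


Poisson(λ=9.9): P(X=2) = e^(-λ)×λ^k/k!
= e^(-9.9) × 9.9^2 / 2!
≈ 5.017468206e-05 × 98.01 / 2 ≈ 0.002459

P(X=2) ≈ 0.002459 ≈ 0.25%


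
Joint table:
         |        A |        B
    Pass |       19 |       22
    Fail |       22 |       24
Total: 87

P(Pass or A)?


P(Pass∨A) = P(Pass) + P(A) - P(Pass∧A)
= (41 + 41 - 19)/87 = 63/87 = 21/29

P = 21/29 ≈ 72.41%


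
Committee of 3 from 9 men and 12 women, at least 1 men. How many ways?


Count by #men:
  1M,2W: C(9,1)×C(12,2)=594
  2M,1W: C(9,2)×C(12,1)=432
  3M,0W: C(9,3)×C(12,0)=84
Total = 1110

1110


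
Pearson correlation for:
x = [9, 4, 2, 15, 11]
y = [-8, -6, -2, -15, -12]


n=5, Σx=41, Σy=-43, Σxy=-457, Σx²=447, Σy²=473
r = (5×(-457) - 41×(-43))/√((5×447 - 41²)(5×473 - (-43)²))
= -522/√(554×516) = -522/√285864 ≈ -522/534.6625 ≈ -0.9763

r ≈ -0.9763


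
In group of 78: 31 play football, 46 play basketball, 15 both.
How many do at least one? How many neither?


|A∪B| = 31+46-15 = 62
Neither = 78-62 = 16

At least one: 62; Neither: 16


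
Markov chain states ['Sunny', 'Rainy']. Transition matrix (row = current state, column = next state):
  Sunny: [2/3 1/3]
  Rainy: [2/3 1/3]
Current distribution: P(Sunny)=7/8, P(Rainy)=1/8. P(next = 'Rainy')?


P(next=Rainy) = Σᵢ P(now=i)×P(i→Rainy)
= 7/8×1/3 + 1/8×1/3
= 7/24 + 1/24 = 1/3

P = 1/3 ≈ 0.3333


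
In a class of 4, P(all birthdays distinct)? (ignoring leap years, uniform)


P(all different) = Π(365-i)/365 for i=0..3
= (365/365)×(364/365)×...×(362/365)
= 0.983644

P ≈ 0.9836 ≈ 98.36%


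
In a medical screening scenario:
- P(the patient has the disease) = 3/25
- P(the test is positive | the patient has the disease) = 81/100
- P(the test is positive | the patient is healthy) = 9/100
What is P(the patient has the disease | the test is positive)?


Using Bayes' theorem:
P(A|B) = P(B|A)·P(A) / P(B)

P(the test is positive) = 81/100 × 3/25 + 9/100 × 22/25
= 243/2500 + 99/1250 = 441/2500

P(the patient has the disease|the test is positive) = (243/2500) / (441/2500) = 27/49

P(the patient has the disease|the test is positive) = 27/49 ≈ 55.10%


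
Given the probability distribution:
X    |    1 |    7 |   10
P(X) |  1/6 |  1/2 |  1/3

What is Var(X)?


E[X] = 7
E[X²] = 58
Var(X) = E[X²] - (E[X])² = 58 - 49 = 9

Var(X) = 9 ≈ 9.0000


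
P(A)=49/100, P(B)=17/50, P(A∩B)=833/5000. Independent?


P(A)×P(B) = 833/5000
P(A∩B) = 833/5000
Equal ✓ → Independent

Yes, independent


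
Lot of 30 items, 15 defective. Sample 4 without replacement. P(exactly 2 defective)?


Hypergeometric: C(15,2)×C(15,2)/C(30,4)
= 105×105/27405 = 35/87

P(X=2) = 35/87 ≈ 40.23%


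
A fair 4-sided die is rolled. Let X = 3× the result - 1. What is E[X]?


E[die] = (1+4)/2 = 5/2
E[X] = 3×5/2 - 1 = 13/2

E[X] = 13/2


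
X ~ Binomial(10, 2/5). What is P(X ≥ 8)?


P(X ≥ 8) = Σ P(X=i) for i=8..10
P(X=8) = 20736/1953125
P(X=9) = 3072/1953125
P(X=10) = 1024/9765625
Sum = 120064/9765625

P(X ≥ 8) = 120064/9765625 ≈ 1.23%


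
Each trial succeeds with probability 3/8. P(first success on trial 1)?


Geometric: P(X=1) = (1-p)^(k-1)×p = (5/8)^0×3/8 = 3/8

P(X=1) = 3/8 ≈ 37.50%


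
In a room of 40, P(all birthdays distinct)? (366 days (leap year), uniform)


P(all different) = Π(366-i)/366 for i=0..39
= (366/366)×(365/366)×...×(327/366)
= 0.109455

P ≈ 0.1095 ≈ 10.95%


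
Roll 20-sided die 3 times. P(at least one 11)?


P(no 11)^3 = (19/20)^3 = 6859/8000
P(≥1) = 1 - 6859/8000 = 1141/8000

P = 1141/8000 ≈ 14.26%


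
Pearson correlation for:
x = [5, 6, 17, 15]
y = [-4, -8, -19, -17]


n=4, Σx=43, Σy=-48, Σxy=-646, Σx²=575, Σy²=730
r = (4×(-646) - 43×(-48))/√((4×575 - 43²)(4×730 - (-48)²))
= -520/√(451×616) = -520/√277816 ≈ -520/527.0825 ≈ -0.9866

r ≈ -0.9866


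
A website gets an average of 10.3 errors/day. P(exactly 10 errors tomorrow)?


Poisson(λ=10.3): P(X=10) = e^(-λ)×λ^k/k!
= e^(-10.3) × 10.3^10 / 10!
≈ 3.363309519e-05 × 13439163793.4 / 3628800 ≈ 0.124559

P(X=10) ≈ 0.124559 ≈ 12.46%


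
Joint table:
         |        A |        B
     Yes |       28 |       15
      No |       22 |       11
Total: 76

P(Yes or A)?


P(Yes∨A) = P(Yes) + P(A) - P(Yes∧A)
= (43 + 50 - 28)/76 = 65/76

P = 65/76 ≈ 85.53%


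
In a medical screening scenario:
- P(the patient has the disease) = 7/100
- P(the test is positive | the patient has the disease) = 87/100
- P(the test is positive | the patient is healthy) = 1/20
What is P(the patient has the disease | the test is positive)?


Using Bayes' theorem:
P(A|B) = P(B|A)·P(A) / P(B)

P(the test is positive) = 87/100 × 7/100 + 1/20 × 93/100
= 609/10000 + 93/2000 = 537/5000

P(the patient has the disease|the test is positive) = (609/10000) / (537/5000) = 203/358

P(the patient has the disease|the test is positive) = 203/358 ≈ 56.70%


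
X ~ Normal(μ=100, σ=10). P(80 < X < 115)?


z₁=(80-100)/10=-2.0, z₂=(115-100)/10=1.5
P = Φ(1.5) - Φ(-2.0) = 0.933193 - 0.022750 = 0.910443 ≈ 0.9104

P(80 < X < 115) ≈ 0.9104


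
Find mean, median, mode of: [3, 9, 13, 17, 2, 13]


Sorted: [2, 3, 9, 13, 13, 17]
Mean = 57/6 = 19/2
Median = 11
Freq: {3: 1, 9: 1, 13: 2, 17: 1, 2: 1}
Mode: [13]

Mean=19/2, Median=11, Mode=13


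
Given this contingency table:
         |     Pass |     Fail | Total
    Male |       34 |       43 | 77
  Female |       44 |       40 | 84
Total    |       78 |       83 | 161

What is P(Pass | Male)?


P(Pass | Male) = 34/(34+43) = 34/77

P(Pass|Male) = 34/77 ≈ 44.16%


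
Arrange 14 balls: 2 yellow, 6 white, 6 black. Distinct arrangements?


14!/(2!×6!×6!) = 84084

84084


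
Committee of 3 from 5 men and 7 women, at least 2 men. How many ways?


Count by #men:
  2M,1W: C(5,2)×C(7,1)=70
  3M,0W: C(5,3)×C(7,0)=10
Total = 80

80


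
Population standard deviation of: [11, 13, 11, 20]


Mean = 55/4
  (11-55/4)²=121/16
  (13-55/4)²=9/16
  (11-55/4)²=121/16
  (20-55/4)²=625/16
Σ(x-μ)² = 219/4
σ² = (219/4)/4 = 219/16

σ = √(219/16) ≈ 3.6997


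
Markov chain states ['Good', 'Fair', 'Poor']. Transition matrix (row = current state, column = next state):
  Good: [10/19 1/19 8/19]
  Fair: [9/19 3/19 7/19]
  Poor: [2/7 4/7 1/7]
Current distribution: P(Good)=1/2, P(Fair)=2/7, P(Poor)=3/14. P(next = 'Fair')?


P(next=Fair) = Σᵢ P(now=i)×P(i→Fair)
= 1/2×1/19 + 2/7×3/19 + 3/14×4/7
= 1/38 + 6/133 + 6/49 = 19/98

P = 19/98 ≈ 0.1939


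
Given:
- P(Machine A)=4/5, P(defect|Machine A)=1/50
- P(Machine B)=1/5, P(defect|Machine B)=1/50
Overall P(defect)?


P(B) = Σ P(B|Aᵢ)×P(Aᵢ)
  1/50×4/5 = 2/125
  1/50×1/5 = 1/250
Sum = 1/50

P(defect) = 1/50 ≈ 2.00%


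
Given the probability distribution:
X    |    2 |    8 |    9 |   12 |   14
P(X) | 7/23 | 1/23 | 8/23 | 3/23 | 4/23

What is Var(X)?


E[X] = 186/23
E[X²] = 1956/23
Var(X) = E[X²] - (E[X])² = 1956/23 - 34596/529 = 10392/529

Var(X) = 10392/529 ≈ 19.6446


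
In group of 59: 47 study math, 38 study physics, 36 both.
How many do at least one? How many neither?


|A∪B| = 47+38-36 = 49
Neither = 59-49 = 10

At least one: 49; Neither: 10


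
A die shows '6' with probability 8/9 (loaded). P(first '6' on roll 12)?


Geometric: P(X=12) = (1-p)^(k-1)×p = (1/9)^11×8/9 = 8/282429536481

P(X=12) = 8/282429536481 ≈ 0.00%


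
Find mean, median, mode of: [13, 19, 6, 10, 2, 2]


Sorted: [2, 2, 6, 10, 13, 19]
Mean = 52/6 = 26/3
Median = 8
Freq: {13: 1, 19: 1, 6: 1, 10: 1, 2: 2}
Mode: [2]

Mean=26/3, Median=8, Mode=2


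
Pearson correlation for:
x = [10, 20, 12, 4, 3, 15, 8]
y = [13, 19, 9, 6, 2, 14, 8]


n=7, Σx=72, Σy=71, Σxy=922, Σx²=958, Σy²=911
r = (7×922 - 72×71)/√((7×958 - 72²)(7×911 - 71²))
= 1342/√(1522×1336) = 1342/√2033392 ≈ 1342/1425.9705 ≈ 0.9411

r ≈ 0.9411


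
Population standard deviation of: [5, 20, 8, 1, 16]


Mean = 50/5 = 10
  (5-10)²=25
  (20-10)²=100
  (8-10)²=4
  (1-10)²=81
  (16-10)²=36
Σ(x-μ)² = 246
σ² = 246/5

σ = √(246/5) ≈ 7.0143


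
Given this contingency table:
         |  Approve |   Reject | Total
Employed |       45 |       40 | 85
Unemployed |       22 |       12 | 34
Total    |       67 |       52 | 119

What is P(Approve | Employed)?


P(Approve | Employed) = 45/(45+40) = 45/85 = 9/17

P(Approve|Employed) = 9/17 ≈ 52.94%


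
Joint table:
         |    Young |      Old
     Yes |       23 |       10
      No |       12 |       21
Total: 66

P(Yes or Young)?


P(Yes∨Young) = P(Yes) + P(Young) - P(Yes∧Young)
= (33 + 35 - 23)/66 = 45/66 = 15/22

P = 15/22 ≈ 68.18%


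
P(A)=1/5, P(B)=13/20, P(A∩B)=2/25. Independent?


P(A)×P(B) = 13/100
P(A∩B) = 2/25
Not equal → NOT independent

No, not independent


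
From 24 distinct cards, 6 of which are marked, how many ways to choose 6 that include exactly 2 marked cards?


Choose 2 of the 6 marked cards and 4 of the other 18 cards:
C(6,2)×C(18,4) = 15×3060 = 45900

45900


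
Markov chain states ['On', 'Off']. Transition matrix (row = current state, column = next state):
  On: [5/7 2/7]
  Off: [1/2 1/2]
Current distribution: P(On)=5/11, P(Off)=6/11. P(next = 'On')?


P(next=On) = Σᵢ P(now=i)×P(i→On)
= 5/11×5/7 + 6/11×1/2
= 25/77 + 3/11 = 46/77

P = 46/77 ≈ 0.5974


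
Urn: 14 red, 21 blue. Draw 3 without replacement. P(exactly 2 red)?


Hypergeometric: C(14,2)×C(21,1)/C(35,3)
= 91×21/6545 = 273/935

P(X=2) = 273/935 ≈ 29.20%


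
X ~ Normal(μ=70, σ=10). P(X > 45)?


z = (45-70)/10 = -2.5
P(X > 45) = 1 - P(Z ≤ -2.5) = 1 - 0.0062 = 0.9938

P(X > 45) ≈ 0.9938


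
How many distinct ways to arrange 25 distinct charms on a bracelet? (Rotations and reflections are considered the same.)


Free circular arrangements: rotations and reflections both identified.
(n-1)!/2 = 24!/2 = 620448401733239439360000/2 = 310224200866619719680000

310224200866619719680000


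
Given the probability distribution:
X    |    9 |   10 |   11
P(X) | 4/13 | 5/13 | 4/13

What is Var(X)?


E[X] = 10
E[X²] = 1308/13
Var(X) = E[X²] - (E[X])² = 1308/13 - 100 = 8/13

Var(X) = 8/13 ≈ 0.6154


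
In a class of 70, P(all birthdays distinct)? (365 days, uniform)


P(all different) = Π(365-i)/365 for i=0..69
= (365/365)×(364/365)×...×(296/365)
= 0.000840

P ≈ 0.0008 ≈ 0.08%


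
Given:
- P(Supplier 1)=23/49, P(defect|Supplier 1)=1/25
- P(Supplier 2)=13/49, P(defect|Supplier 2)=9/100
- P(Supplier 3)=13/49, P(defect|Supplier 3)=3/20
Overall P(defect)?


P(B) = Σ P(B|Aᵢ)×P(Aᵢ)
  1/25×23/49 = 23/1225
  9/100×13/49 = 117/4900
  3/20×13/49 = 39/980
Sum = 101/1225

P(defect) = 101/1225 ≈ 8.24%


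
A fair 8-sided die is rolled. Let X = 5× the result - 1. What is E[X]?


E[die] = (1+8)/2 = 9/2
E[X] = 5×9/2 - 1 = 43/2

E[X] = 43/2


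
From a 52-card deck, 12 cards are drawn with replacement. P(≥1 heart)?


P(not a heart) = 39/52 = 3/4
P(none in 12 draws) = (3/4)^12 = 531441/16777216
P(≥1 heart) = 1 - 531441/16777216 = 16245775/16777216

P = 16245775/16777216 ≈ 96.83%


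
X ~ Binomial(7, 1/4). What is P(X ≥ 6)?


P(X ≥ 6) = Σ P(X=i) for i=6..7
P(X=6) = 21/16384
P(X=7) = 1/16384
Sum = 11/8192

P(X ≥ 6) = 11/8192 ≈ 0.13%


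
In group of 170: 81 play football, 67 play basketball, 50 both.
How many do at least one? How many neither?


|A∪B| = 81+67-50 = 98
Neither = 170-98 = 72

At least one: 98; Neither: 72


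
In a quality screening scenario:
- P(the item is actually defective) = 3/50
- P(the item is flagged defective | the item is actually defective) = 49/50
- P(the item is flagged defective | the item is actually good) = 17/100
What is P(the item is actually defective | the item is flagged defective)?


Using Bayes' theorem:
P(A|B) = P(B|A)·P(A) / P(B)

P(the item is flagged defective) = 49/50 × 3/50 + 17/100 × 47/50
= 147/2500 + 799/5000 = 1093/5000

P(the item is actually defective|the item is flagged defective) = (147/2500) / (1093/5000) = 294/1093

P(the item is actually defective|the item is flagged defective) = 294/1093 ≈ 26.90%


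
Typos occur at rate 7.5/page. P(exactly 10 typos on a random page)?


Poisson(λ=7.5): P(X=10) = e^(-λ)×λ^k/k!
= e^(-7.5) × 7.5^10 / 10!
≈ 0.0005530843701 × 563135147.095 / 3628800 ≈ 0.085830

P(X=10) ≈ 0.085830 ≈ 8.58%


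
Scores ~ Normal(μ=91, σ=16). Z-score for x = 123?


z = (x - μ)/σ = (123 - 91)/16 = 2.0

z = 2.0


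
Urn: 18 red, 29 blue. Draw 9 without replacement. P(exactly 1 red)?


Hypergeometric: C(18,1)×C(29,8)/C(47,9)
= 18×4292145/1362649145 = 4698/82861

P(X=1) = 4698/82861 ≈ 5.67%


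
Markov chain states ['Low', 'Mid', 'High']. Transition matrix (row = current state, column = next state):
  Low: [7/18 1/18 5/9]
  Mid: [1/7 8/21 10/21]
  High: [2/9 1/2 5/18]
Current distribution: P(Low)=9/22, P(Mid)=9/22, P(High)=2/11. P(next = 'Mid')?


P(next=Mid) = Σᵢ P(now=i)×P(i→Mid)
= 9/22×1/18 + 9/22×8/21 + 2/11×1/2
= 1/44 + 12/77 + 1/11 = 83/308

P = 83/308 ≈ 0.2695


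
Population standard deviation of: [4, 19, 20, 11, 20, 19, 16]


Mean = 109/7
  (4-109/7)²=6561/49
  (19-109/7)²=576/49
  (20-109/7)²=961/49
  (11-109/7)²=1024/49
  (20-109/7)²=961/49
  (19-109/7)²=576/49
  (16-109/7)²=9/49
Σ(x-μ)² = 1524/7
σ² = (1524/7)/7 = 1524/49

σ = √(1524/49) ≈ 5.5769


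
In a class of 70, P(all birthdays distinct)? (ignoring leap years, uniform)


P(all different) = Π(365-i)/365 for i=0..69
= (365/365)×(364/365)×...×(296/365)
= 0.000840

P ≈ 0.0008 ≈ 0.08%


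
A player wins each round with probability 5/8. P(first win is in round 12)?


Geometric: P(X=12) = (1-p)^(k-1)×p = (3/8)^11×5/8 = 885735/68719476736

P(X=12) = 885735/68719476736 ≈ 0.00%


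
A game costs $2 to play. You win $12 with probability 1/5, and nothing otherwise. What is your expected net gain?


E[gain] = (12-2)×1/5 + (-2)×4/5
= 2 - 8/5 = 2/5

Expected net gain = $2/5 ≈ $0.40


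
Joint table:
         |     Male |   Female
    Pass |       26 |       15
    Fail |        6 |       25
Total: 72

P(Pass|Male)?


P(Pass|Male) = 26/(26+6) = 26/32 = 13/16

P = 13/16 ≈ 81.25%


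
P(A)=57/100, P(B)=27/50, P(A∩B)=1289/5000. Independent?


P(A)×P(B) = 1539/5000
P(A∩B) = 1289/5000
Not equal → NOT independent

No, not independent


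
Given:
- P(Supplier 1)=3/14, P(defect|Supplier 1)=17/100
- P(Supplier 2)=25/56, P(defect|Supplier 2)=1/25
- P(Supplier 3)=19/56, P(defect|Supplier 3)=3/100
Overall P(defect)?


P(B) = Σ P(B|Aᵢ)×P(Aᵢ)
  17/100×3/14 = 51/1400
  1/25×25/56 = 1/56
  3/100×19/56 = 57/5600
Sum = 361/5600

P(defect) = 361/5600 ≈ 6.45%


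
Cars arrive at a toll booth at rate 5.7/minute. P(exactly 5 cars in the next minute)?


Poisson(λ=5.7): P(X=5) = e^(-λ)×λ^k/k!
= e^(-5.7) × 5.7^5 / 5!
≈ 0.003345965457 × 6016.92057 / 120 ≈ 0.167770

P(X=5) ≈ 0.167770 ≈ 16.78%


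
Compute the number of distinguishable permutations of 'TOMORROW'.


Letters: 8, freq: {'T': 1, 'O': 3, 'M': 1, 'R': 2, 'W': 1}
8!/(1!×3!×1!×2!×1!) = 40320/12 = 3360

3360


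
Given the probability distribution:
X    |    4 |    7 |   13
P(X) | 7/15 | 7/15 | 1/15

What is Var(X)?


E[X] = 6
E[X²] = 208/5
Var(X) = E[X²] - (E[X])² = 208/5 - 36 = 28/5

Var(X) = 28/5 ≈ 5.6000


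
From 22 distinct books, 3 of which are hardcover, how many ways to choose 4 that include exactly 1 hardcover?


Choose 1 of the 3 hardcovers and 3 of the other 19 books:
C(3,1)×C(19,3) = 3×969 = 2907

2907


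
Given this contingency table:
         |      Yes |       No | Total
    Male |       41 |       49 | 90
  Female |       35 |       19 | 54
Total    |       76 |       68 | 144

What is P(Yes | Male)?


P(Yes | Male) = 41/(41+49) = 41/90

P(Yes|Male) = 41/90 ≈ 45.56%


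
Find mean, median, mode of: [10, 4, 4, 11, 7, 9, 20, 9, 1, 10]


Sorted: [1, 4, 4, 7, 9, 9, 10, 10, 11, 20]
Mean = 85/10 = 17/2
Median = 9
Freq: {10: 2, 4: 2, 11: 1, 7: 1, 9: 2, 20: 1, 1: 1}
Mode: [4, 9, 10]

Mean=17/2, Median=9, Mode=[4, 9, 10]


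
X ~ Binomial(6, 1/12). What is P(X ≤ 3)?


P(X ≤ 3) = Σ P(X=i) for i=0..3
P(X=0) = 1771561/2985984
P(X=1) = 161051/497664
P(X=2) = 73205/995328
P(X=3) = 6655/746496
Sum = 1492051/1492992

P(X ≤ 3) = 1492051/1492992 ≈ 99.94%


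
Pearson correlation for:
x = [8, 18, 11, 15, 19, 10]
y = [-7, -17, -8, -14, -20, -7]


n=6, Σx=81, Σy=-73, Σxy=-1110, Σx²=1195, Σy²=1047
r = (6×(-1110) - 81×(-73))/√((6×1195 - 81²)(6×1047 - (-73)²))
= -747/√(609×953) = -747/√580377 ≈ -747/761.8248 ≈ -0.9805

r ≈ -0.9805


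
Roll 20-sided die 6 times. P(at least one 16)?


P(no 16)^6 = (19/20)^6 = 47045881/64000000
P(≥1) = 1 - 47045881/64000000 = 16954119/64000000

P = 16954119/64000000 ≈ 26.49%


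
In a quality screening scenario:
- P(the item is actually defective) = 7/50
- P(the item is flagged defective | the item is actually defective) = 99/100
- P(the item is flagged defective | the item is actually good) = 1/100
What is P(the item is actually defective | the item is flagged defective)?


Using Bayes' theorem:
P(A|B) = P(B|A)·P(A) / P(B)

P(the item is flagged defective) = 99/100 × 7/50 + 1/100 × 43/50
= 693/5000 + 43/5000 = 92/625

P(the item is actually defective|the item is flagged defective) = (693/5000) / (92/625) = 693/736

P(the item is actually defective|the item is flagged defective) = 693/736 ≈ 94.16%


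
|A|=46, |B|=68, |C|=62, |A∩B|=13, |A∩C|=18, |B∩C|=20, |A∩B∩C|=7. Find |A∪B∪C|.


|A∪B∪C| = 46+68+62-13-18-20+7 = 132

|A∪B∪C| = 132


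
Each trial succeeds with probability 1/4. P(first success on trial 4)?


Geometric: P(X=4) = (1-p)^(k-1)×p = (3/4)^3×1/4 = 27/256

P(X=4) = 27/256 ≈ 10.55%


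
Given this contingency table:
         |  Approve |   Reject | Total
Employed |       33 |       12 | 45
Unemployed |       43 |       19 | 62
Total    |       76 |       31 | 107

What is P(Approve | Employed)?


P(Approve | Employed) = 33/(33+12) = 33/45 = 11/15

P(Approve|Employed) = 11/15 ≈ 73.33%


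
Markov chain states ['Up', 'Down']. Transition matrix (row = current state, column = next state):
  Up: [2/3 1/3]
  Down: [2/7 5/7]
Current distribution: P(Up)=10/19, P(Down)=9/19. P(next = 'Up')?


P(next=Up) = Σᵢ P(now=i)×P(i→Up)
= 10/19×2/3 + 9/19×2/7
= 20/57 + 18/133 = 194/399

P = 194/399 ≈ 0.4862


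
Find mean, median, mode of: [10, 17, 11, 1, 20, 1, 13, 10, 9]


Sorted: [1, 1, 9, 10, 10, 11, 13, 17, 20]
Mean = 92/9
Median = 10
Freq: {10: 2, 17: 1, 11: 1, 1: 2, 20: 1, 13: 1, 9: 1}
Mode: [1, 10]

Mean=92/9, Median=10, Mode=[1, 10]


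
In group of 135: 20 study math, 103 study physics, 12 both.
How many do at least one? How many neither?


|A∪B| = 20+103-12 = 111
Neither = 135-111 = 24

At least one: 111; Neither: 24


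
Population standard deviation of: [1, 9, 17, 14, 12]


Mean = 53/5
  (1-53/5)²=2304/25
  (9-53/5)²=64/25
  (17-53/5)²=1024/25
  (14-53/5)²=289/25
  (12-53/5)²=49/25
Σ(x-μ)² = 746/5
σ² = (746/5)/5 = 746/25

σ = √(746/25) ≈ 5.4626


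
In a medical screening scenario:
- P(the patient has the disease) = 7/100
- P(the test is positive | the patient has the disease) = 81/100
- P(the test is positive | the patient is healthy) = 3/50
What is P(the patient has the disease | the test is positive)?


Using Bayes' theorem:
P(A|B) = P(B|A)·P(A) / P(B)

P(the test is positive) = 81/100 × 7/100 + 3/50 × 93/100
= 567/10000 + 279/5000 = 9/80

P(the patient has the disease|the test is positive) = (567/10000) / (9/80) = 63/125

P(the patient has the disease|the test is positive) = 63/125 ≈ 50.40%


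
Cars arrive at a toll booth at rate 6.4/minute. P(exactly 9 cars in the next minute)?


Poisson(λ=6.4): P(X=9) = e^(-λ)×λ^k/k!
= e^(-6.4) × 6.4^9 / 9!
≈ 0.001661557273 × 18014398.5095 / 362880 ≈ 0.082484

P(X=9) ≈ 0.082484 ≈ 8.25%


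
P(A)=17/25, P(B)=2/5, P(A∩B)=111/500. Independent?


P(A)×P(B) = 34/125
P(A∩B) = 111/500
Not equal → NOT independent

No, not independent


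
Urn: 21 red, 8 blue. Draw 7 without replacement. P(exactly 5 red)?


Hypergeometric: C(21,5)×C(8,2)/C(29,7)
= 20349×28/1560780 = 15827/43355

P(X=5) = 15827/43355 ≈ 36.51%


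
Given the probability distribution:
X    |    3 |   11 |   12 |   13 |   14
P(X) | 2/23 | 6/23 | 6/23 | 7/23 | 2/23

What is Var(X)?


E[X] = 263/23
E[X²] = 3183/23
Var(X) = E[X²] - (E[X])² = 3183/23 - 69169/529 = 4040/529

Var(X) = 4040/529 ≈ 7.6371


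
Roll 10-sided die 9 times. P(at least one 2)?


P(no 2)^9 = (9/10)^9 = 387420489/1000000000
P(≥1) = 1 - 387420489/1000000000 = 612579511/1000000000

P = 612579511/1000000000 ≈ 61.26%


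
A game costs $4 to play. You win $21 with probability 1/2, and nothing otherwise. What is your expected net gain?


E[gain] = (21-4)×1/2 + (-4)×1/2
= 17/2 - 2 = 13/2

Expected net gain = $13/2 ≈ $6.50


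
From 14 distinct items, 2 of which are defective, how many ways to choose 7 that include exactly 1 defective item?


Choose 1 of the 2 defective items and 6 of the other 12 items:
C(2,1)×C(12,6) = 2×924 = 1848

1848


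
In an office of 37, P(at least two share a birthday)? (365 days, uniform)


P(all different) = Π(365-i)/365 for i=0..36
= 0.151266
P(match) = 1 - 0.151266 = 0.848734

P ≈ 0.8487 ≈ 84.87%


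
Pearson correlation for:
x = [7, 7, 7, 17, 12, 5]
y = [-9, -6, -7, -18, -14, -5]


n=6, Σx=55, Σy=-59, Σxy=-653, Σx²=605, Σy²=711
r = (6×(-653) - 55×(-59))/√((6×605 - 55²)(6×711 - (-59)²))
= -673/√(605×785) = -673/√474925 ≈ -673/689.1480 ≈ -0.9766

r ≈ -0.9766


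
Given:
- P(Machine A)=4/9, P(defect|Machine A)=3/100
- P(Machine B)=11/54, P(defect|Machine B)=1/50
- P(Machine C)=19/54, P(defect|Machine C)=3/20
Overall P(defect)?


P(B) = Σ P(B|Aᵢ)×P(Aᵢ)
  3/100×4/9 = 1/75
  1/50×11/54 = 11/2700
  3/20×19/54 = 19/360
Sum = 379/5400

P(defect) = 379/5400 ≈ 7.02%


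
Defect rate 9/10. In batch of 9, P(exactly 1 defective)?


Binomial: P(X=1) = C(9,1)×p^1×(1-p)^8
= 9 × 9/10 × 1/100000000 = 81/1000000000

P(X=1) = 81/1000000000 ≈ 0.00%


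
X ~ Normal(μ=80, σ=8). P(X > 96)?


z = (96-80)/8 = 2.0
P(X > 96) = 1 - P(Z ≤ 2.0) = 1 - 0.9772 = 0.0228

P(X > 96) ≈ 0.0228


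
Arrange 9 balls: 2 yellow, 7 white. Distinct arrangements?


9!/(2!×7!) = 36

36


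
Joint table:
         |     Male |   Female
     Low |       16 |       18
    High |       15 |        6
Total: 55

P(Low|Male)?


P(Low|Male) = 16/(16+15) = 16/31

P = 16/31 ≈ 51.61%


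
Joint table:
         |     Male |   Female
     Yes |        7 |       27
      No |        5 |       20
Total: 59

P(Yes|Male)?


P(Yes|Male) = 7/(7+5) = 7/12

P = 7/12 ≈ 58.33%


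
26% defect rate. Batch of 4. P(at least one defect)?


P(all good) = (37/50)^4 = 1874161/6250000
P(≥1 defect) = 4375839/6250000

P = 4375839/6250000 ≈ 70.01%


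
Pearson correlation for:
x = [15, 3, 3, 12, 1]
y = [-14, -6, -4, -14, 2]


n=5, Σx=34, Σy=-36, Σxy=-406, Σx²=388, Σy²=448
r = (5×(-406) - 34×(-36))/√((5×388 - 34²)(5×448 - (-36)²))
= -806/√(784×944) = -806/√740096 ≈ -806/860.2883 ≈ -0.9369

r ≈ -0.9369


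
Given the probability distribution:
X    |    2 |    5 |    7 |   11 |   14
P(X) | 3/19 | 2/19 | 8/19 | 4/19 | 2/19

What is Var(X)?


E[X] = 144/19
E[X²] = 70
Var(X) = E[X²] - (E[X])² = 70 - 20736/361 = 4534/361

Var(X) = 4534/361 ≈ 12.5596


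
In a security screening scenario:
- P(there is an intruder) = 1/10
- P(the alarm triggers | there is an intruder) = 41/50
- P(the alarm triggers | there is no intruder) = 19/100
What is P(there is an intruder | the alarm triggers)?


Using Bayes' theorem:
P(A|B) = P(B|A)·P(A) / P(B)

P(the alarm triggers) = 41/50 × 1/10 + 19/100 × 9/10
= 41/500 + 171/1000 = 253/1000

P(there is an intruder|the alarm triggers) = (41/500) / (253/1000) = 82/253

P(there is an intruder|the alarm triggers) = 82/253 ≈ 32.41%


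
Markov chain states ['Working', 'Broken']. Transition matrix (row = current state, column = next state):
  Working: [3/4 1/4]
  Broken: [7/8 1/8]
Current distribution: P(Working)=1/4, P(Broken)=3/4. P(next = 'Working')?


P(next=Working) = Σᵢ P(now=i)×P(i→Working)
= 1/4×3/4 + 3/4×7/8
= 3/16 + 21/32 = 27/32

P = 27/32 ≈ 0.8438


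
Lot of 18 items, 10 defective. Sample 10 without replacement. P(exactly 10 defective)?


Hypergeometric: C(10,10)×C(8,0)/C(18,10)
= 1×1/43758 = 1/43758

P(X=10) = 1/43758 ≈ 0.00%


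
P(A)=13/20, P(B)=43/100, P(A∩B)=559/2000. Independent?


P(A)×P(B) = 559/2000
P(A∩B) = 559/2000
Equal ✓ → Independent

Yes, independent


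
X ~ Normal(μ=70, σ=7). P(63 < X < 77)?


z₁=(63-70)/7=-1.0, z₂=(77-70)/7=1.0
P = Φ(1.0) - Φ(-1.0) = 0.841345 - 0.158655 = 0.682690 ≈ 0.6827

P(63 < X < 77) ≈ 0.6827


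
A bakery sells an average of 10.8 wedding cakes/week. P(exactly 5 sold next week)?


Poisson(λ=10.8): P(X=5) = e^(-λ)×λ^k/k!
= e^(-10.8) × 10.8^5 / 5!
≈ 2.039950341e-05 × 146932.80768 / 120 ≈ 0.024978

P(X=5) ≈ 0.024978 ≈ 2.50%


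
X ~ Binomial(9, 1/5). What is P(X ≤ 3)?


P(X ≤ 3) = Σ P(X=i) for i=0..3
P(X=0) = 262144/1953125
P(X=1) = 589824/1953125
P(X=2) = 589824/1953125
P(X=3) = 344064/1953125
Sum = 1785856/1953125

P(X ≤ 3) = 1785856/1953125 ≈ 91.44%


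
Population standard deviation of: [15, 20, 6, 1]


Mean = 42/4 = 21/2
  (15-21/2)²=81/4
  (20-21/2)²=361/4
  (6-21/2)²=81/4
  (1-21/2)²=361/4
Σ(x-μ)² = 221
σ² = 221/4

σ = √(221/4) ≈ 7.4330


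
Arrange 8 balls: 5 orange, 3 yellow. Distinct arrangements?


8!/(5!×3!) = 56

56


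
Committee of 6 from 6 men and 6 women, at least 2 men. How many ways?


Count by #men:
  2M,4W: C(6,2)×C(6,4)=225
  3M,3W: C(6,3)×C(6,3)=400
  4M,2W: C(6,4)×C(6,2)=225
  5M,1W: C(6,5)×C(6,1)=36
  6M,0W: C(6,6)×C(6,0)=1
Total = 887

887


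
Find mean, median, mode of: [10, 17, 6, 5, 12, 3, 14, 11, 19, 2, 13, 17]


Sorted: [2, 3, 5, 6, 10, 11, 12, 13, 14, 17, 17, 19]
Mean = 129/12 = 43/4
Median = 23/2
Freq: {10: 1, 17: 2, 6: 1, 5: 1, 12: 1, 3: 1, 14: 1, 11: 1, 19: 1, 2: 1, 13: 1}
Mode: [17]

Mean=43/4, Median=23/2, Mode=17


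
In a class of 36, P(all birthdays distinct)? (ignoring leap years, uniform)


P(all different) = Π(365-i)/365 for i=0..35
= (365/365)×(364/365)×...×(330/365)
= 0.167818

P ≈ 0.1678 ≈ 16.78%


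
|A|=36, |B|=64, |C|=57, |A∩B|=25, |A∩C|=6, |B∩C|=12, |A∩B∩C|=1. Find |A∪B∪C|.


|A∪B∪C| = 36+64+57-25-6-12+1 = 115

|A∪B∪C| = 115


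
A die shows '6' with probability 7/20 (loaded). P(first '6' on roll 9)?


Geometric: P(X=9) = (1-p)^(k-1)×p = (13/20)^8×7/20 = 5710115047/512000000000

P(X=9) = 5710115047/512000000000 ≈ 1.12%


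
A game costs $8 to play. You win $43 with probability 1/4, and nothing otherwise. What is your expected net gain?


E[gain] = (43-8)×1/4 + (-8)×3/4
= 35/4 - 6 = 11/4

Expected net gain = $11/4 ≈ $2.75


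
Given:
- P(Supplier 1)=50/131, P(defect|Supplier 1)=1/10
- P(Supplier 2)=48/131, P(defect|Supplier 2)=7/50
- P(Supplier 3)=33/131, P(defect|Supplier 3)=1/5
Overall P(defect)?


P(B) = Σ P(B|Aᵢ)×P(Aᵢ)
  1/10×50/131 = 5/131
  7/50×48/131 = 168/3275
  1/5×33/131 = 33/655
Sum = 458/3275

P(defect) = 458/3275 ≈ 13.98%


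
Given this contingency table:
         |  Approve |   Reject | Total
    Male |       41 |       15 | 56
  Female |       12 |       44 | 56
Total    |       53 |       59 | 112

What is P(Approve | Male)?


P(Approve | Male) = 41/(41+15) = 41/56

P(Approve|Male) = 41/56 ≈ 73.21%


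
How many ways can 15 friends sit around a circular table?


Circular arrangements of 15 distinct objects: fix one position to break rotational symmetry.
(n-1)! = 14! = 87178291200

87178291200


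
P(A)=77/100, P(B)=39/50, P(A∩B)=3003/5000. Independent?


P(A)×P(B) = 3003/5000
P(A∩B) = 3003/5000
Equal ✓ → Independent

Yes, independent


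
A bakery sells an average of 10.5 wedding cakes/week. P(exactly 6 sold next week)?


Poisson(λ=10.5): P(X=6) = e^(-λ)×λ^k/k!
= e^(-10.5) × 10.5^6 / 6!
≈ 2.753644935e-05 × 1340095.64062 / 720 ≈ 0.051252

P(X=6) ≈ 0.051252 ≈ 5.13%
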